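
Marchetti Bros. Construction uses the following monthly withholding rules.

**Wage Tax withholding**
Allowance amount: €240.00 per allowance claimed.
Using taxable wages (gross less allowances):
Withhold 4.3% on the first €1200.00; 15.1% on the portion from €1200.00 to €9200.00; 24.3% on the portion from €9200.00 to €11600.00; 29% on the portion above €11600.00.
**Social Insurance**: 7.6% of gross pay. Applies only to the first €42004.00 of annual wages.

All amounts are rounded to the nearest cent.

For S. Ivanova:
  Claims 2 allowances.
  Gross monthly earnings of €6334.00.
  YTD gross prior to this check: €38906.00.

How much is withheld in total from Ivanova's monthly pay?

Wage Tax: taxable = €6334.00 − 2×€240.00 = €5854.00
  €51.60 + 15.1% × (€5854.00 − €1200.00) = €51.60 + 15.1% × €4654.00 = €754.35
Social Insurance: cap €42004.00 − YTD €38906.00 = €3098.00 subject; 7.6% × €3098.00 = €235.45
Total: €754.35 + €235.45 = €989.80

€989.80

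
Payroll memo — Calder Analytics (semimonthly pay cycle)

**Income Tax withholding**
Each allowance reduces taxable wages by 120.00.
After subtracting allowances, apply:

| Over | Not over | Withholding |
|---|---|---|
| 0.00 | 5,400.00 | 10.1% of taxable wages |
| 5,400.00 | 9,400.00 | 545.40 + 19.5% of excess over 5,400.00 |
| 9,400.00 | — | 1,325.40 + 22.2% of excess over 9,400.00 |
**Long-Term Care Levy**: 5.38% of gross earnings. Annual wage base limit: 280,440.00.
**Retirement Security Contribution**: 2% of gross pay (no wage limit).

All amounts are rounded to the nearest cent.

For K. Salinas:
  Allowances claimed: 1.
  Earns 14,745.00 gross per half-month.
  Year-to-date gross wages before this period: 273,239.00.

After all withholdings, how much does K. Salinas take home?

Income Tax: taxable = 14,745.00 − 1×120.00 = 14,625.00
  1,325.40 + 22.2% × (14,625.00 − 9,400.00) = 1,325.40 + 22.2% × 5,225.00 = 2,485.35
Long-Term Care Levy: cap 280,440.00 − YTD 273,239.00 = 7,201.00 subject; 5.38% × 7,201.00 = 387.41
Retirement Security Contribution: 2% × 14,745.00 = 294.90
Total withheld: 2,485.35 + 387.41 + 294.90 = 3,167.66
Net pay: 14,745.00 − 3,167.66 = 11,577.34

11,577.34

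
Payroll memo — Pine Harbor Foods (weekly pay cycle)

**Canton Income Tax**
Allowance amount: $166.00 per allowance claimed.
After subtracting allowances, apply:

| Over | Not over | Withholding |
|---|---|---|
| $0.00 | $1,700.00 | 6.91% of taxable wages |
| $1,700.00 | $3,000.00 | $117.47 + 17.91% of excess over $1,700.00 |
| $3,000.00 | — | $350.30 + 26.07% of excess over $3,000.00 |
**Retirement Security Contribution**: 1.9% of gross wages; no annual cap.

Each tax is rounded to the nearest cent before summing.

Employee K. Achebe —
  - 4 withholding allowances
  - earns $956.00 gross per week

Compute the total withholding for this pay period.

Canton Income Tax: taxable = $956.00 − 4×$166.00 = $292.00
  6.91% × $292.00 = $20.18
Retirement Security Contribution: 1.9% × $956.00 = $18.16
Total: $20.18 + $18.16 = $38.34

$38.34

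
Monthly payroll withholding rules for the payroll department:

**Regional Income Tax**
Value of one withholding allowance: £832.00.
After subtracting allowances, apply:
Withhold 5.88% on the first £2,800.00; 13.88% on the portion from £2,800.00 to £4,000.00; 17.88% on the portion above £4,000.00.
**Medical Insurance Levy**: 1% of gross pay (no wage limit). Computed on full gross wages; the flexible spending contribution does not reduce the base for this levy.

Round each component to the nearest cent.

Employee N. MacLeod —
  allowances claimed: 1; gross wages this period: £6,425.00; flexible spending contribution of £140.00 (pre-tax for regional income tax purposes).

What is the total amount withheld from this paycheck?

Regional Income Tax: taxable = £6,425.00 − £140.00 − 1×£832.00 = £5,453.00
  £331.20 + 17.88% × (£5,453.00 − £4,000.00) = £331.20 + 17.88% × £1,453.00 = £591.00
Medical Insurance Levy: 1% × £6,425.00 = £64.25
Total: £591.00 + £64.25 = £655.25

£655.25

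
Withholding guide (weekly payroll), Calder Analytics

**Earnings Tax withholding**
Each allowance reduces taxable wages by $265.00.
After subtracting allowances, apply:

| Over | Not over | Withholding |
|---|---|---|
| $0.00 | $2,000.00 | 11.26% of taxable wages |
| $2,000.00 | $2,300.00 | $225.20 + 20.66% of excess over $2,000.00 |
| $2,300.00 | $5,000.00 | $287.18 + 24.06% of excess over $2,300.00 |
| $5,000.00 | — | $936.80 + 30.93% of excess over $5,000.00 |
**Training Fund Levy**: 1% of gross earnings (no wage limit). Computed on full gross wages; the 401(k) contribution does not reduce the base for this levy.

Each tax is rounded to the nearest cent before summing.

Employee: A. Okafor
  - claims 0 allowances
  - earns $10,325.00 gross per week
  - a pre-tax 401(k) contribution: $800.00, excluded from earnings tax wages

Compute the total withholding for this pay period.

$2,439.63

Earnings Tax: taxable = $10,325.00 − $800.00 = $9,525.00
  $936.80 + 30.93% × ($9,525.00 − $5,000.00) = $936.80 + 30.93% × $4,525.00 = $2,336.38
Training Fund Levy: 1% × $10,325.00 = $103.25
Total: $2,336.38 + $103.25 = $2,439.63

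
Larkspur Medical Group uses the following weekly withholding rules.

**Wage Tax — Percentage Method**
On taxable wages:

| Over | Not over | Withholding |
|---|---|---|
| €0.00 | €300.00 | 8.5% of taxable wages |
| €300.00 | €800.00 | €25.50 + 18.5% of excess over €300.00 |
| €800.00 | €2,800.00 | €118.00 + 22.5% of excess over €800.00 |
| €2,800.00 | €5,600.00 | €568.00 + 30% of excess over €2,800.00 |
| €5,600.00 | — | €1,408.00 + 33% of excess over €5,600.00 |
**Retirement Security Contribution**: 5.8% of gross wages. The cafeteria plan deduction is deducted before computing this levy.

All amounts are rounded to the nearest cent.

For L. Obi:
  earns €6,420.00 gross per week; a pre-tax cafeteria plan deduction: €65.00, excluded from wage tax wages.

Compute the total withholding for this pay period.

€2,025.74

Wage Tax: taxable = €6,420.00 − €65.00 = €6,355.00
  €1,408.00 + 33% × (€6,355.00 − €5,600.00) = €1,408.00 + 33% × €755.00 = €1,657.15
Retirement Security Contribution: 5.8% × €6,355.00 = €368.59
Total: €1,657.15 + €368.59 = €2,025.74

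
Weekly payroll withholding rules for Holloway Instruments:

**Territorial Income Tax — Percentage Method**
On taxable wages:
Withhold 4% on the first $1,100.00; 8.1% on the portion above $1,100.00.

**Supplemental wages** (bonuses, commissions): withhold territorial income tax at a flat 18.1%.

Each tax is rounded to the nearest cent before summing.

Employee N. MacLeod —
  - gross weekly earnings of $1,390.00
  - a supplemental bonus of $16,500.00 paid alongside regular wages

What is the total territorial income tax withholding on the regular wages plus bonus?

Territorial Income Tax: taxable = $1,390.00
  $44.00 + 8.1% × ($1,390.00 − $1,100.00) = $44.00 + 8.1% × $290.00 = $67.49
Supplemental (18.1% flat on bonus): 18.1% × $16,500.00 = $2,986.50
Total territorial income tax: $67.49 + $2,986.50 = $3,053.99

$3,053.99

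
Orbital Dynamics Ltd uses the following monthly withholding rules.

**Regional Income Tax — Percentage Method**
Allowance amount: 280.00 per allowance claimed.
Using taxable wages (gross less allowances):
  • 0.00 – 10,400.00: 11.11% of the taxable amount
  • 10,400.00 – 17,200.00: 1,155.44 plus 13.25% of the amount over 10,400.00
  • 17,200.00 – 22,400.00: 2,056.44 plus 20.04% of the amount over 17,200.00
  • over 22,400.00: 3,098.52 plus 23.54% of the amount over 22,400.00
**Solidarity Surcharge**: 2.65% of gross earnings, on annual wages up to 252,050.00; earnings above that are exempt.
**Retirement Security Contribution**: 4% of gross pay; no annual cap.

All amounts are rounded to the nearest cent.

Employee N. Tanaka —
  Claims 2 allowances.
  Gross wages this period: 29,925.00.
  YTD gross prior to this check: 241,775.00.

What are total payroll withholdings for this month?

6,207.37

Regional Income Tax: taxable = 29,925.00 − 2×280.00 = 29,365.00
  3,098.52 + 23.54% × (29,365.00 − 22,400.00) = 3,098.52 + 23.54% × 6,965.00 = 4,738.08
Solidarity Surcharge: cap 252,050.00 − YTD 241,775.00 = 10,275.00 subject; 2.65% × 10,275.00 = 272.29
Retirement Security Contribution: 4% × 29,925.00 = 1,197.00
Total: 4,738.08 + 272.29 + 1,197.00 = 6,207.37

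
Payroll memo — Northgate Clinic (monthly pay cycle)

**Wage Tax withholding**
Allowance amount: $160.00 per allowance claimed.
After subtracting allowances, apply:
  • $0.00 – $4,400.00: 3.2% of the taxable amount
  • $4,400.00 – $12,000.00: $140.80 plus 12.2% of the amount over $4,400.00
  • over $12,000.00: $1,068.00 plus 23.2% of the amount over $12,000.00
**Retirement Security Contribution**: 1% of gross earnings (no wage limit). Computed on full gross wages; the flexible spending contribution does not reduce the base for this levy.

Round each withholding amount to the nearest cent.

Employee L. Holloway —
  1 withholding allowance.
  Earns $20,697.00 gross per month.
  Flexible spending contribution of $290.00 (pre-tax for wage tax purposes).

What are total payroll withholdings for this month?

$3,188.27

Wage Tax: taxable = $20,697.00 − $290.00 − 1×$160.00 = $20,247.00
  $1,068.00 + 23.2% × ($20,247.00 − $12,000.00) = $1,068.00 + 23.2% × $8,247.00 = $2,981.30
Retirement Security Contribution: 1% × $20,697.00 = $206.97
Total: $2,981.30 + $206.97 = $3,188.27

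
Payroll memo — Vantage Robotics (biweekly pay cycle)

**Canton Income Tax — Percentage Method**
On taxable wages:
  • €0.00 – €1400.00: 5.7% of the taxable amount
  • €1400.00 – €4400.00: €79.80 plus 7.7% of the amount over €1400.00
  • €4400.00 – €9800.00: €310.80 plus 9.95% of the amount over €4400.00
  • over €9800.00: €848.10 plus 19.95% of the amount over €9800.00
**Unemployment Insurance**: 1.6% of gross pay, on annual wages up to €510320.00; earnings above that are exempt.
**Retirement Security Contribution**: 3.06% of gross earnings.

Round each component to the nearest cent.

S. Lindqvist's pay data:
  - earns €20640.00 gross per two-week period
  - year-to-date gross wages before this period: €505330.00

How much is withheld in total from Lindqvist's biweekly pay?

Canton Income Tax: taxable = €20640.00
  €848.10 + 19.95% × (€20640.00 − €9800.00) = €848.10 + 19.95% × €10840.00 = €3010.68
Unemployment Insurance: cap €510320.00 − YTD €505330.00 = €4990.00 subject; 1.6% × €4990.00 = €79.84
Retirement Security Contribution: 3.06% × €20640.00 = €631.58
Total: €3010.68 + €79.84 + €631.58 = €3722.10

€3722.10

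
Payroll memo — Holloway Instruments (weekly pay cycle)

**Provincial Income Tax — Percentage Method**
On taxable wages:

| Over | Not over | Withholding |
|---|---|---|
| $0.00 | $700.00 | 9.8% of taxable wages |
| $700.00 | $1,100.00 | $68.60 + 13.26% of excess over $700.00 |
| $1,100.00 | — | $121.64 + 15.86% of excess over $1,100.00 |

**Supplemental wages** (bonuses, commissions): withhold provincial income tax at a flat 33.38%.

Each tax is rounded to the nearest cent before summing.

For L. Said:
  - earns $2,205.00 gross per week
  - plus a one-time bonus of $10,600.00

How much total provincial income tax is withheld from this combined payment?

Provincial Income Tax: taxable = $2,205.00
  $121.64 + 15.86% × ($2,205.00 − $1,100.00) = $121.64 + 15.86% × $1,105.00 = $296.89
Supplemental (33.38% flat on bonus): 33.38% × $10,600.00 = $3,538.28
Total provincial income tax: $296.89 + $3,538.28 = $3,835.17

$3,835.17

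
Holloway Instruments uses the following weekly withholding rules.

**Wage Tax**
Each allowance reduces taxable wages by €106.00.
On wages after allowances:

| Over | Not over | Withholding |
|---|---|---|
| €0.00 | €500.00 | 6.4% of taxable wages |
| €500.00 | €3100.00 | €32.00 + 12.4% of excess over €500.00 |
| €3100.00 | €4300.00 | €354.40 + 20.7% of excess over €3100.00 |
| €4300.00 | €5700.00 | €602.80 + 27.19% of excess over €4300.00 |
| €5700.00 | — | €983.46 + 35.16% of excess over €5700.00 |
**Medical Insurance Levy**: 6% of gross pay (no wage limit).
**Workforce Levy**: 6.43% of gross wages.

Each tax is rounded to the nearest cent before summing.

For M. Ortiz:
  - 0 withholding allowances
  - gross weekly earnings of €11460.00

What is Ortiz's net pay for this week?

Wage Tax: taxable = €11460.00
  €983.46 + 35.16% × (€11460.00 − €5700.00) = €983.46 + 35.16% × €5760.00 = €3008.68
Medical Insurance Levy: 6% × €11460.00 = €687.60
Workforce Levy: 6.43% × €11460.00 = €736.88
Total withheld: €3008.68 + €687.60 + €736.88 = €4433.16
Net pay: €11460.00 − €4433.16 = €7026.84

€7026.84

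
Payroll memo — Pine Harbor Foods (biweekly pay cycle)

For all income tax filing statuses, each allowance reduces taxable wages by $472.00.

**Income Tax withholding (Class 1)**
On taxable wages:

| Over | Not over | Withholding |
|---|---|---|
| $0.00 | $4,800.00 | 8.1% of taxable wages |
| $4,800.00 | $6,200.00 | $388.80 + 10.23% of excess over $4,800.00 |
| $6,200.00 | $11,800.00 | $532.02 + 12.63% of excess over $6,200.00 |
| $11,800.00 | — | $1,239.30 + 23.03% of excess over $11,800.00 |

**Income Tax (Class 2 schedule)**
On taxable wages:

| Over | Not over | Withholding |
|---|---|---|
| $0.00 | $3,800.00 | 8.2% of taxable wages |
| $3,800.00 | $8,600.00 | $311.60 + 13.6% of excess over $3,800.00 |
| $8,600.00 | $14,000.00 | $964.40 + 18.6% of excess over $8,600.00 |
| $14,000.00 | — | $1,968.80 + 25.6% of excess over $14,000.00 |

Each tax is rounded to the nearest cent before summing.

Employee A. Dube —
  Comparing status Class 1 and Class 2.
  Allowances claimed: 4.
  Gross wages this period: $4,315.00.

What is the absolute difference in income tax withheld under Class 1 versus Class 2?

Income Tax (Class 1): taxable = $4,315.00 − 4×$472.00 = $2,427.00
  8.1% × $2,427.00 = $196.59
Income Tax (Class 2): taxable = $4,315.00 − 4×$472.00 = $2,427.00
  8.2% × $2,427.00 = $199.01
Difference: |$196.59 − $199.01| = $2.42 (higher under Class 2)

$2.42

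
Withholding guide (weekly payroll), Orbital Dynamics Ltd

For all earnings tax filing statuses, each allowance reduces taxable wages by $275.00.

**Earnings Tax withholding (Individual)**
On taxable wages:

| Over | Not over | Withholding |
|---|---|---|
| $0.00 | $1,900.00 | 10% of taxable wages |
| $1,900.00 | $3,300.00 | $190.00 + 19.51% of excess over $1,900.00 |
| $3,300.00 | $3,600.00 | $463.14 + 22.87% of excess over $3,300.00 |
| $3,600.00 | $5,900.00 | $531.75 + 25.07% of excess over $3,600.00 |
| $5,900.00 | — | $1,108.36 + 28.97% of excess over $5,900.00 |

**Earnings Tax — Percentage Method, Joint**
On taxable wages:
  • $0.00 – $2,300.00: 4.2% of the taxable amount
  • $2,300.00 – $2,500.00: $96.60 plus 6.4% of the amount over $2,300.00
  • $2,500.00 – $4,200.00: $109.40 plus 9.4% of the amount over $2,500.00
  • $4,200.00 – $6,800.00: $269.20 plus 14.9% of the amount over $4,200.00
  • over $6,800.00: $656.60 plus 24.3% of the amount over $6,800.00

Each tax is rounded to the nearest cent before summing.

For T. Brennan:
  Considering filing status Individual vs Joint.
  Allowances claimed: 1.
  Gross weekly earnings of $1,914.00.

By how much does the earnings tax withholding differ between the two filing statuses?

Earnings Tax (Individual): taxable = $1,914.00 − 1×$275.00 = $1,639.00
  10% × $1,639.00 = $163.90
Earnings Tax (Joint): taxable = $1,914.00 − 1×$275.00 = $1,639.00
  4.2% × $1,639.00 = $68.84
Difference: |$163.90 − $68.84| = $95.06 (higher under Individual)

$95.06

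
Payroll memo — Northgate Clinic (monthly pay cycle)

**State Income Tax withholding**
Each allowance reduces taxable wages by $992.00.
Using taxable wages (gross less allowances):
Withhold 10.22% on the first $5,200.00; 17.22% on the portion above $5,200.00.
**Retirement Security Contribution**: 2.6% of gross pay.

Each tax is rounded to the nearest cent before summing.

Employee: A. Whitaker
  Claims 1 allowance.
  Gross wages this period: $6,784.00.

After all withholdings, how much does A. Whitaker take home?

State Income Tax: taxable = $6,784.00 − 1×$992.00 = $5,792.00
  $531.44 + 17.22% × ($5,792.00 − $5,200.00) = $531.44 + 17.22% × $592.00 = $633.38
Retirement Security Contribution: 2.6% × $6,784.00 = $176.38
Total withheld: $633.38 + $176.38 = $809.76
Net pay: $6,784.00 − $809.76 = $5,974.24

$5,974.24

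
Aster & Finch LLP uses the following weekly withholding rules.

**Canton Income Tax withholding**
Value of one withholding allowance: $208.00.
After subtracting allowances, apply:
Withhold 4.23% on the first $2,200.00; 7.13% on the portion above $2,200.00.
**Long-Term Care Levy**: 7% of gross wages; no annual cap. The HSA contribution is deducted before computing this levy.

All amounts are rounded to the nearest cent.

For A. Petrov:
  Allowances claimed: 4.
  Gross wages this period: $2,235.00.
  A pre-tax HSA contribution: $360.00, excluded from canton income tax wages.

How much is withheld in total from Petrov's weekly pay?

Canton Income Tax: taxable = $2,235.00 − $360.00 − 4×$208.00 = $1,043.00
  4.23% × $1,043.00 = $44.12
Long-Term Care Levy: 7% × $1,875.00 = $131.25
Total: $44.12 + $131.25 = $175.37

$175.37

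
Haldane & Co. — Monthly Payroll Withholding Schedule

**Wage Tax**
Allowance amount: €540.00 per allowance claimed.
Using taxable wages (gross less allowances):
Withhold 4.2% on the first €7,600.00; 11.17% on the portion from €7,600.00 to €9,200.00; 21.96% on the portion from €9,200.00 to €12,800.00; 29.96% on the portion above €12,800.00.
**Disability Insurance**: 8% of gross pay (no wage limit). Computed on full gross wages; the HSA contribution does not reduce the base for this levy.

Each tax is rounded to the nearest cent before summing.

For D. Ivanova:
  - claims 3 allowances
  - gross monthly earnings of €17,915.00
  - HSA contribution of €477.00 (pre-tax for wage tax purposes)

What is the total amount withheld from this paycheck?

Wage Tax: taxable = €17,915.00 − €477.00 − 3×€540.00 = €15,818.00
  €1,288.48 + 29.96% × (€15,818.00 − €12,800.00) = €1,288.48 + 29.96% × €3,018.00 = €2,192.67
Disability Insurance: 8% × €17,915.00 = €1,433.20
Total: €2,192.67 + €1,433.20 = €3,625.87

€3,625.87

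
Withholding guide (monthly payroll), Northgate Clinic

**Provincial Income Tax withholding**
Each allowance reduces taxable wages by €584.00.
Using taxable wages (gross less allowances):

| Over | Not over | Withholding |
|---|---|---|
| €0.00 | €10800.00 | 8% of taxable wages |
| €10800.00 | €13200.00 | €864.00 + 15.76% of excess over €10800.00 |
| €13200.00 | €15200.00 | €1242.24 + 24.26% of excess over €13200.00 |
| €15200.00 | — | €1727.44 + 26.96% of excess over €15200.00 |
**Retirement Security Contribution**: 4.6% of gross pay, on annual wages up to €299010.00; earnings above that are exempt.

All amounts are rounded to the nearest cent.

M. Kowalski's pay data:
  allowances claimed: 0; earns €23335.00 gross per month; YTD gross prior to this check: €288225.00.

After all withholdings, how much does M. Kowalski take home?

€18918.25

Provincial Income Tax: taxable = €23335.00
  €1727.44 + 26.96% × (€23335.00 − €15200.00) = €1727.44 + 26.96% × €8135.00 = €3920.64
Retirement Security Contribution: cap €299010.00 − YTD €288225.00 = €10785.00 subject; 4.6% × €10785.00 = €496.11
Total withheld: €3920.64 + €496.11 = €4416.75
Net pay: €23335.00 − €4416.75 = €18918.25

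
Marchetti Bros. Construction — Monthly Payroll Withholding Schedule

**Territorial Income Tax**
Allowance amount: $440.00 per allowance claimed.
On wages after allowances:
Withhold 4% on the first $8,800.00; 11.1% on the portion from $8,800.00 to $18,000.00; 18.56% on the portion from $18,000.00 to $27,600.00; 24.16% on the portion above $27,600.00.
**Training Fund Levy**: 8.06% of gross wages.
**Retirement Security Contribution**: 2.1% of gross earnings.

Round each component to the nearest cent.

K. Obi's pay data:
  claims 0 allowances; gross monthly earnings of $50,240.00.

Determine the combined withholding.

Territorial Income Tax: taxable = $50,240.00
  $3,154.96 + 24.16% × ($50,240.00 − $27,600.00) = $3,154.96 + 24.16% × $22,640.00 = $8,624.78
Training Fund Levy: 8.06% × $50,240.00 = $4,049.34
Retirement Security Contribution: 2.1% × $50,240.00 = $1,055.04
Total: $8,624.78 + $4,049.34 + $1,055.04 = $13,729.16

$13,729.16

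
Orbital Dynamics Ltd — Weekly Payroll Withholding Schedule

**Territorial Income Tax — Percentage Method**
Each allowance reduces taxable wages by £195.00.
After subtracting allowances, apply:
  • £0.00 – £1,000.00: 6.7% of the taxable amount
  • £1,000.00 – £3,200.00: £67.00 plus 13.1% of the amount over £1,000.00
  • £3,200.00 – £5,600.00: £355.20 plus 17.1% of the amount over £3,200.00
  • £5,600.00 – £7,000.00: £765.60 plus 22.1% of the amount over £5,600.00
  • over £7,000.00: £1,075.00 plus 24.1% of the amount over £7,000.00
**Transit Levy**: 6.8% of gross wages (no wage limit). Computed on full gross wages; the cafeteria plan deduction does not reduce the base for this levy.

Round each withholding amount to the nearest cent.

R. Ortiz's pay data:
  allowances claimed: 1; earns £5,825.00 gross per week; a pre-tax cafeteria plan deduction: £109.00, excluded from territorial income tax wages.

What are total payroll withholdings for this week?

Territorial Income Tax: taxable = £5,825.00 − £109.00 − 1×£195.00 = £5,521.00
  £355.20 + 17.1% × (£5,521.00 − £3,200.00) = £355.20 + 17.1% × £2,321.00 = £752.09
Transit Levy: 6.8% × £5,825.00 = £396.10
Total: £752.09 + £396.10 = £1,148.19

£1,148.19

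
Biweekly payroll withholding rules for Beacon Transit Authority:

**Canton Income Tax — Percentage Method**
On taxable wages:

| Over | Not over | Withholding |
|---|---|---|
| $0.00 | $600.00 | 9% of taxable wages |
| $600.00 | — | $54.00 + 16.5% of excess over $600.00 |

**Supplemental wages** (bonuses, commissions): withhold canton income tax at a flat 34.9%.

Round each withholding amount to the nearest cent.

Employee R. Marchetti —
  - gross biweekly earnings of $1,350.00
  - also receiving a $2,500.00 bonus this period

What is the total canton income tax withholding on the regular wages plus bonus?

Canton Income Tax: taxable = $1,350.00
  $54.00 + 16.5% × ($1,350.00 − $600.00) = $54.00 + 16.5% × $750.00 = $177.75
Supplemental (34.9% flat on bonus): 34.9% × $2,500.00 = $872.50
Total canton income tax: $177.75 + $872.50 = $1,050.25

$1,050.25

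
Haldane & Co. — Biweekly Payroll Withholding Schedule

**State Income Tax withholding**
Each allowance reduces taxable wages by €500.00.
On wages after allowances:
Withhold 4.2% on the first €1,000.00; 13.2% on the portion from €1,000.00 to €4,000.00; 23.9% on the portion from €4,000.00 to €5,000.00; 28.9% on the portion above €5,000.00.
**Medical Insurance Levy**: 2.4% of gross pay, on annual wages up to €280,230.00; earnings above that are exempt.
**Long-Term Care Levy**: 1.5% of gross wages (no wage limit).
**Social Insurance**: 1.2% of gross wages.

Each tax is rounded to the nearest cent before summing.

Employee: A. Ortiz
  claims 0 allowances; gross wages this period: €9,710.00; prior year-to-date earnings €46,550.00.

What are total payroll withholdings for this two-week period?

State Income Tax: taxable = €9,710.00
  €677.00 + 28.9% × (€9,710.00 − €5,000.00) = €677.00 + 28.9% × €4,710.00 = €2,038.19
Medical Insurance Levy: 2.4% × €9,710.00 = €233.04
Long-Term Care Levy: 1.5% × €9,710.00 = €145.65
Social Insurance: 1.2% × €9,710.00 = €116.52
Total: €2,038.19 + €233.04 + €145.65 + €116.52 = €2,533.40

€2,533.40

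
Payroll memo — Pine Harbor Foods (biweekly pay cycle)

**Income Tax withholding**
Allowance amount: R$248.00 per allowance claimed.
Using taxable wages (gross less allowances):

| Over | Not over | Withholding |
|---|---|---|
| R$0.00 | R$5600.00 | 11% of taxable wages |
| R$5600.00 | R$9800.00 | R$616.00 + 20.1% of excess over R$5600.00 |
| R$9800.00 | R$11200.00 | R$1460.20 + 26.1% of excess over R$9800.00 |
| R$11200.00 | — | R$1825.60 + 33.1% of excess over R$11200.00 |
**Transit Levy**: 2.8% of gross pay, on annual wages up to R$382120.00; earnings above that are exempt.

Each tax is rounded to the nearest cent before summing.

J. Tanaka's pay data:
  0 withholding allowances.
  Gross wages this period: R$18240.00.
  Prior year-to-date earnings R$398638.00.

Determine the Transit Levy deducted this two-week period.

R$0.00

Transit Levy: YTD R$398638.00 ≥ cap R$382120.00 → R$0.00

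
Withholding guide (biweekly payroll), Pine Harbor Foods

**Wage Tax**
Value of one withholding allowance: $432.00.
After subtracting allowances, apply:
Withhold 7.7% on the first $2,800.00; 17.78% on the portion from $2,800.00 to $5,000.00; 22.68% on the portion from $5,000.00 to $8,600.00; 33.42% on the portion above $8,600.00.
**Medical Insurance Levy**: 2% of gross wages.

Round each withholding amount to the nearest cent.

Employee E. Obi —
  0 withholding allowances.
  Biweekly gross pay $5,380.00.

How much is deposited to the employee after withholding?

Wage Tax: taxable = $5,380.00
  $606.76 + 22.68% × ($5,380.00 − $5,000.00) = $606.76 + 22.68% × $380.00 = $692.94
Medical Insurance Levy: 2% × $5,380.00 = $107.60
Total withheld: $692.94 + $107.60 = $800.54
Net pay: $5,380.00 − $800.54 = $4,579.46

$4,579.46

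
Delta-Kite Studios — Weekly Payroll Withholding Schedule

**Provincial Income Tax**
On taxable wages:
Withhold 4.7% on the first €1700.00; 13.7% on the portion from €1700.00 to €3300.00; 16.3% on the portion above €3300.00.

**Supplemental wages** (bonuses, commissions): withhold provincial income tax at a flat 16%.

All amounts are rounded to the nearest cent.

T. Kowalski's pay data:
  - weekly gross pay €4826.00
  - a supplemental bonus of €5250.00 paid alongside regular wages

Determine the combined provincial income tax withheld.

€1387.84

Provincial Income Tax: taxable = €4826.00
  €299.10 + 16.3% × (€4826.00 − €3300.00) = €299.10 + 16.3% × €1526.00 = €547.84
Supplemental (16% flat on bonus): 16% × €5250.00 = €840.00
Total provincial income tax: €547.84 + €840.00 = €1387.84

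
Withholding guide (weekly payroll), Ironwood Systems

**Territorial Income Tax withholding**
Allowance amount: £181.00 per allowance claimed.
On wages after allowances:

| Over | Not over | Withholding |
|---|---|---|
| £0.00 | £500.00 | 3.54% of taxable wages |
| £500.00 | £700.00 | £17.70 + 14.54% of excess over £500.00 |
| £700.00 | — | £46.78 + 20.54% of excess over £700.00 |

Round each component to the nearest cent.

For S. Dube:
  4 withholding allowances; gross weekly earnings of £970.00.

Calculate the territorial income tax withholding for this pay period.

£8.71

Territorial Income Tax: taxable = £970.00 − 4×£181.00 = £246.00
  3.54% × £246.00 = £8.71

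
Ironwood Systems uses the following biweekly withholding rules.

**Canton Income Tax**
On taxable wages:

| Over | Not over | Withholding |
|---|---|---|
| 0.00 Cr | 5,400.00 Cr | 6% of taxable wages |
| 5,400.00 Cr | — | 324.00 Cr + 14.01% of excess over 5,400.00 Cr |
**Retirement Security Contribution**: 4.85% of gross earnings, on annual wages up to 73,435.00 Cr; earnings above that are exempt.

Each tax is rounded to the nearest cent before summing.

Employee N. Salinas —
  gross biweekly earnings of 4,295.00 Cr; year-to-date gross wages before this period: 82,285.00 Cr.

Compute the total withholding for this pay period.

257.70 Cr

Canton Income Tax: taxable = 4,295.00 Cr
  6% × 4,295.00 Cr = 257.70 Cr
Retirement Security Contribution: YTD 82,285.00 Cr ≥ cap 73,435.00 Cr → 0.00 Cr
Total: 257.70 Cr + 0.00 Cr = 257.70 Cr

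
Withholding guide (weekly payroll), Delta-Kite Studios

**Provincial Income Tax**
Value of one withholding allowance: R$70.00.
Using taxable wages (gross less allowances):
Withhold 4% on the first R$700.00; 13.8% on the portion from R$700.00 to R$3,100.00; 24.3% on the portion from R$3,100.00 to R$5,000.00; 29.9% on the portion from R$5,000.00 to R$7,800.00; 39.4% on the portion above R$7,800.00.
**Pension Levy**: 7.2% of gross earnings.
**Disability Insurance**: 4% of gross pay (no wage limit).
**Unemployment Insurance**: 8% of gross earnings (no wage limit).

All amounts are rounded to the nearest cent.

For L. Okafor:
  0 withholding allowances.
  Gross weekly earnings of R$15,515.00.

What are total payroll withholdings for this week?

Provincial Income Tax: taxable = R$15,515.00
  R$1,658.10 + 39.4% × (R$15,515.00 − R$7,800.00) = R$1,658.10 + 39.4% × R$7,715.00 = R$4,697.81
Pension Levy: 7.2% × R$15,515.00 = R$1,117.08
Disability Insurance: 4% × R$15,515.00 = R$620.60
Unemployment Insurance: 8% × R$15,515.00 = R$1,241.20
Total: R$4,697.81 + R$1,117.08 + R$620.60 + R$1,241.20 = R$7,676.69

R$7,676.69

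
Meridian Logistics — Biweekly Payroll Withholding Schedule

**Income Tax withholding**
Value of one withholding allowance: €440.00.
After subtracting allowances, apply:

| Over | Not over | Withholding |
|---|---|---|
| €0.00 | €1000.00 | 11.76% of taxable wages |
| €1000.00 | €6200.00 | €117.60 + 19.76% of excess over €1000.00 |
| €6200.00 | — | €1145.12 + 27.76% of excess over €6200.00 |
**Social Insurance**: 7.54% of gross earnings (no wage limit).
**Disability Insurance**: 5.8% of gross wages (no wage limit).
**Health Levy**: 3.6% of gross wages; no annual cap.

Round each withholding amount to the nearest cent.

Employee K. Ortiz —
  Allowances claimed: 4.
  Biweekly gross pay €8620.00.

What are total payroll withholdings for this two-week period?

Income Tax: taxable = €8620.00 − 4×€440.00 = €6860.00
  €1145.12 + 27.76% × (€6860.00 − €6200.00) = €1145.12 + 27.76% × €660.00 = €1328.34
Social Insurance: 7.54% × €8620.00 = €649.95
Disability Insurance: 5.8% × €8620.00 = €499.96
Health Levy: 3.6% × €8620.00 = €310.32
Total: €1328.34 + €649.95 + €499.96 + €310.32 = €2788.57

€2788.57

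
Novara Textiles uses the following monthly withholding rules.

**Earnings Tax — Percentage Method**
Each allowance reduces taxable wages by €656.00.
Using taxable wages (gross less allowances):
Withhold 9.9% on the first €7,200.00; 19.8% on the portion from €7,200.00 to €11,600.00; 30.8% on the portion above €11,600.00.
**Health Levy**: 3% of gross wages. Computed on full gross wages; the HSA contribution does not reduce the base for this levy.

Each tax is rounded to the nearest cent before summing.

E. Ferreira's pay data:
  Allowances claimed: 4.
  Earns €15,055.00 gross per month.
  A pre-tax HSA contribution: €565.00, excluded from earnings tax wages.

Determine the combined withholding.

€2,117.58

Earnings Tax: taxable = €15,055.00 − €565.00 − 4×€656.00 = €11,866.00
  €1,584.00 + 30.8% × (€11,866.00 − €11,600.00) = €1,584.00 + 30.8% × €266.00 = €1,665.93
Health Levy: 3% × €15,055.00 = €451.65
Total: €1,665.93 + €451.65 = €2,117.58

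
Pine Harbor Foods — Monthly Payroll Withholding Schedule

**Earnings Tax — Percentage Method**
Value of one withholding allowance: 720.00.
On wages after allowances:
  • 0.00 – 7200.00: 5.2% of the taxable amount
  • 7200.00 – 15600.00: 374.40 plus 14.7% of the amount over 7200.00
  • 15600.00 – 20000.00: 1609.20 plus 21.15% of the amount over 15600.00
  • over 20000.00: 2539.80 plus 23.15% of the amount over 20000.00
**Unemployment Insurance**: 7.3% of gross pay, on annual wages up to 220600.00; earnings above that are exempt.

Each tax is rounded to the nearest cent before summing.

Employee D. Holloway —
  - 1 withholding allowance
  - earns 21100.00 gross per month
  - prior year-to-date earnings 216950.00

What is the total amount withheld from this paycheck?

Earnings Tax: taxable = 21100.00 − 1×720.00 = 20380.00
  2539.80 + 23.15% × (20380.00 − 20000.00) = 2539.80 + 23.15% × 380.00 = 2627.77
Unemployment Insurance: cap 220600.00 − YTD 216950.00 = 3650.00 subject; 7.3% × 3650.00 = 266.45
Total: 2627.77 + 266.45 = 2894.22

2894.22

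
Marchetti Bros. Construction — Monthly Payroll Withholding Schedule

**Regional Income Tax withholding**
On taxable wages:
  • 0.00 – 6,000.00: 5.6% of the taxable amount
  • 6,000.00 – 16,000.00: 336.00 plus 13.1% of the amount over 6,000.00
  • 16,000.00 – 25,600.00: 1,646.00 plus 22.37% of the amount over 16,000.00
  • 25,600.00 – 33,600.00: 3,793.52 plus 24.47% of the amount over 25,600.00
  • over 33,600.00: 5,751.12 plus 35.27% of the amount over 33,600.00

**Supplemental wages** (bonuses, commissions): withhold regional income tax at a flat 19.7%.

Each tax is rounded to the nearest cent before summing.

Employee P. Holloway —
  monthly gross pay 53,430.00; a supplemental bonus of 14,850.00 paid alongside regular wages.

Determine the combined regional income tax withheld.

15,670.61

Regional Income Tax: taxable = 53,430.00
  5,751.12 + 35.27% × (53,430.00 − 33,600.00) = 5,751.12 + 35.27% × 19,830.00 = 12,745.16
Supplemental (19.7% flat on bonus): 19.7% × 14,850.00 = 2,925.45
Total regional income tax: 12,745.16 + 2,925.45 = 15,670.61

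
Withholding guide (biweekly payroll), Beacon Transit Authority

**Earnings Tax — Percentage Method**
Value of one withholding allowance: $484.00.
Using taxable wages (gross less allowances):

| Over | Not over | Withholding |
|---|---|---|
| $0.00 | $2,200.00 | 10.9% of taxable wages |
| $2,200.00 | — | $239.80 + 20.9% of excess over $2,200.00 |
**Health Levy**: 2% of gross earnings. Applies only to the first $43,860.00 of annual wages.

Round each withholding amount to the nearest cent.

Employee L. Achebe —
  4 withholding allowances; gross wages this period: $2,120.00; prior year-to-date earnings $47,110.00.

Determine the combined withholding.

$20.06

Earnings Tax: taxable = $2,120.00 − 4×$484.00 = $184.00
  10.9% × $184.00 = $20.06
Health Levy: YTD $47,110.00 ≥ cap $43,860.00 → $0.00
Total: $20.06 + $0.00 = $20.06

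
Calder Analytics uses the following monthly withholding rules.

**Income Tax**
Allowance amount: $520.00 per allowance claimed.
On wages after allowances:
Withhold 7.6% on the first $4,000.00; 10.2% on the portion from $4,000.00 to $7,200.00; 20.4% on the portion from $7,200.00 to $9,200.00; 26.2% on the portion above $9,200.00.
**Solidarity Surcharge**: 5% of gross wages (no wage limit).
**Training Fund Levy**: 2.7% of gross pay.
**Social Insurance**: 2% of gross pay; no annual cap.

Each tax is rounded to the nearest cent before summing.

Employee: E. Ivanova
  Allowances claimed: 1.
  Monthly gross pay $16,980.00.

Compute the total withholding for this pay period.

Income Tax: taxable = $16,980.00 − 1×$520.00 = $16,460.00
  $1,038.40 + 26.2% × ($16,460.00 − $9,200.00) = $1,038.40 + 26.2% × $7,260.00 = $2,940.52
Solidarity Surcharge: 5% × $16,980.00 = $849.00
Training Fund Levy: 2.7% × $16,980.00 = $458.46
Social Insurance: 2% × $16,980.00 = $339.60
Total: $2,940.52 + $849.00 + $458.46 + $339.60 = $4,587.58

$4,587.58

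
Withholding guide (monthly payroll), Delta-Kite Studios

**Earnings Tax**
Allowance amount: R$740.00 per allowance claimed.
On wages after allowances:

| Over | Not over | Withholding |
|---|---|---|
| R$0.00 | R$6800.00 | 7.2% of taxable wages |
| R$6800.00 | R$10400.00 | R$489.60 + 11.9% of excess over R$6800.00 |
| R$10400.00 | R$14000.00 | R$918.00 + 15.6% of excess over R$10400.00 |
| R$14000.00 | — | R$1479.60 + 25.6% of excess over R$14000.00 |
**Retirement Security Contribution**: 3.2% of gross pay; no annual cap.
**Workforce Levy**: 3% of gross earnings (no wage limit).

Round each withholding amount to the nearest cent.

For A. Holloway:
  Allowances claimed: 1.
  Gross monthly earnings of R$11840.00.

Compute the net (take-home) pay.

R$10078.72

Earnings Tax: taxable = R$11840.00 − 1×R$740.00 = R$11100.00
  R$918.00 + 15.6% × (R$11100.00 − R$10400.00) = R$918.00 + 15.6% × R$700.00 = R$1027.20
Retirement Security Contribution: 3.2% × R$11840.00 = R$378.88
Workforce Levy: 3% × R$11840.00 = R$355.20
Total withheld: R$1027.20 + R$378.88 + R$355.20 = R$1761.28
Net pay: R$11840.00 − R$1761.28 = R$10078.72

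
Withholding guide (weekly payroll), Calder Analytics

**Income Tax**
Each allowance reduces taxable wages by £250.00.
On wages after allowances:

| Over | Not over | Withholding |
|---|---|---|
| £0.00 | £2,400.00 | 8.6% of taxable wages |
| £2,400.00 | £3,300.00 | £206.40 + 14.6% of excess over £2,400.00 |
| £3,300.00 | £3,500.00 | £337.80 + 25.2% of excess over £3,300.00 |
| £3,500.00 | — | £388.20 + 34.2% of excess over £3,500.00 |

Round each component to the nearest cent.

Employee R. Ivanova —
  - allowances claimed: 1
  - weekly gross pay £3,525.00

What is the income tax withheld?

£334.15

Income Tax: taxable = £3,525.00 − 1×£250.00 = £3,275.00
  £206.40 + 14.6% × (£3,275.00 − £2,400.00) = £206.40 + 14.6% × £875.00 = £334.15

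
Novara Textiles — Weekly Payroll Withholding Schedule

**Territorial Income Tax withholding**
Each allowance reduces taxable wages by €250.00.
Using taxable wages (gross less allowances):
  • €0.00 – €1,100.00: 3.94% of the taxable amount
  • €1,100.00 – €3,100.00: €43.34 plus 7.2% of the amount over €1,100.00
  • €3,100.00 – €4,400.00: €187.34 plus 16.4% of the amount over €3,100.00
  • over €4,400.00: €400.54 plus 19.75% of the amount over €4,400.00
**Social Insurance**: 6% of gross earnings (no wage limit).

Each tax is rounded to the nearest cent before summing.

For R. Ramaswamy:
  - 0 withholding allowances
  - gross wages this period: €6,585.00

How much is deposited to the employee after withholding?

€5,357.82

Territorial Income Tax: taxable = €6,585.00
  €400.54 + 19.75% × (€6,585.00 − €4,400.00) = €400.54 + 19.75% × €2,185.00 = €832.08
Social Insurance: 6% × €6,585.00 = €395.10
Total withheld: €832.08 + €395.10 = €1,227.18
Net pay: €6,585.00 − €1,227.18 = €5,357.82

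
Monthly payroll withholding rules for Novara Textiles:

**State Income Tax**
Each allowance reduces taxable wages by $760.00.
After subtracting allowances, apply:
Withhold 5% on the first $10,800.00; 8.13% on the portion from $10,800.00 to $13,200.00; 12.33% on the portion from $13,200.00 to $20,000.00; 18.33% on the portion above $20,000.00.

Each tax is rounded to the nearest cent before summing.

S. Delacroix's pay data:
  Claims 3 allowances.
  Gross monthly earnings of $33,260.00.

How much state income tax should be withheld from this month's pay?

$3,586.19

State Income Tax: taxable = $33,260.00 − 3×$760.00 = $30,980.00
  $1,573.56 + 18.33% × ($30,980.00 − $20,000.00) = $1,573.56 + 18.33% × $10,980.00 = $3,586.19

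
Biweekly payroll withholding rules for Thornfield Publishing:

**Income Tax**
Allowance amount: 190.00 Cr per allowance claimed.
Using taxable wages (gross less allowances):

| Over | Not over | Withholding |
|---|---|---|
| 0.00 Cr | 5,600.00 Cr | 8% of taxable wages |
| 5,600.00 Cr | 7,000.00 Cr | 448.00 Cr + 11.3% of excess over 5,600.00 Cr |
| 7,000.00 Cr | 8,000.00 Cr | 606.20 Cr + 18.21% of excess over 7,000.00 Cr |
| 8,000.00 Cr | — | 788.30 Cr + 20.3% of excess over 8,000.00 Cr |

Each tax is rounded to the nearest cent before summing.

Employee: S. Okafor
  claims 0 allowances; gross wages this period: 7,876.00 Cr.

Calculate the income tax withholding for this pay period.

765.72 Cr

Income Tax: taxable = 7,876.00 Cr
  606.20 Cr + 18.21% × (7,876.00 Cr − 7,000.00 Cr) = 606.20 Cr + 18.21% × 876.00 Cr = 765.72 Cr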